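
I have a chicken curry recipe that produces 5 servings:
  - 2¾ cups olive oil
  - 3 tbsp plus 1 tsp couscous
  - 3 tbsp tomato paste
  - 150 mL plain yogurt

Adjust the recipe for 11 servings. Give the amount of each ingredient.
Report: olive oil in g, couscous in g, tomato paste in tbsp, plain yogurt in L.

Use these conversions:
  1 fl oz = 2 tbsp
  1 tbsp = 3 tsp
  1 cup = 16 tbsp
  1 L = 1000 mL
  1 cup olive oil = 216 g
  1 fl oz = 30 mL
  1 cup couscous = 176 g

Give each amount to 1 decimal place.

olive oil: 1306.8 g; couscous: 80.7 g; tomato paste: 6.6 tbsp; plain yogurt: 0.3 L

Scaling factor: 11/5 = 2.2.
olive oil: 2.75 cup × 11/5 × 216 g/cup = 1306.8 g
couscous: (3 tbsp + 1 tsp = 10/3 tbsp) × 11/5 ÷ 16 tbsp/cup × 176 g/cup ≈ 80.7 g
tomato paste: 3 tbsp × 11/5 = 6.6 tbsp
plain yogurt: 150 mL × 11/5 ÷ 1000 mL/L ≈ 0.3 L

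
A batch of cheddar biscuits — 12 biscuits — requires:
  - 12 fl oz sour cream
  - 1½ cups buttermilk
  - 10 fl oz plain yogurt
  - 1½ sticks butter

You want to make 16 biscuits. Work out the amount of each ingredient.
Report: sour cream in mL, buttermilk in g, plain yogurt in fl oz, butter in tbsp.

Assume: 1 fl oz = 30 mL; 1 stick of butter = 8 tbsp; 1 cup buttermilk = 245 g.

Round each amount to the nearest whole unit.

Scaling factor: 16/12 = 4/3.
sour cream: 12 fl oz × 4/3 × 30 mL/fl oz = 480 mL
buttermilk: 1.5 cup × 4/3 × 245 g/cup = 490 g
plain yogurt: 10 fl oz × 4/3 ≈ 13 fl oz
butter: 1.5 stick × 4/3 × 8 tbsp/stick = 16 tbsp

sour cream: 480 mL; buttermilk: 490 g; plain yogurt: 13 fl oz; butter: 16 tbsp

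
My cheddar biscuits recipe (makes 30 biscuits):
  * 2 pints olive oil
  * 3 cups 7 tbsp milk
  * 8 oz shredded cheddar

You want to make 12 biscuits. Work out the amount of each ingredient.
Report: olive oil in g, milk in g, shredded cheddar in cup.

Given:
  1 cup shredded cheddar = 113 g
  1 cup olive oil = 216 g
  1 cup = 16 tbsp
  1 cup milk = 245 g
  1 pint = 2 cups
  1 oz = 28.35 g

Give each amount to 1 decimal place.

Scaling factor: 12/30 = 2/5 = 0.4.
olive oil: 2 pint × 2/5 × 2 cup/pint × 216 g/cup = 345.6 g
milk: (3 cup + 7 tbsp = 3.4375 cup) × 2/5 × 245 g/cup ≈ 336.9 g
shredded cheddar: 8 oz × 2/5 × 28.35 g/oz ÷ 113 g/cup ≈ 0.8 cup

olive oil: 345.6 g; milk: 336.9 g; shredded cheddar: 0.8 cup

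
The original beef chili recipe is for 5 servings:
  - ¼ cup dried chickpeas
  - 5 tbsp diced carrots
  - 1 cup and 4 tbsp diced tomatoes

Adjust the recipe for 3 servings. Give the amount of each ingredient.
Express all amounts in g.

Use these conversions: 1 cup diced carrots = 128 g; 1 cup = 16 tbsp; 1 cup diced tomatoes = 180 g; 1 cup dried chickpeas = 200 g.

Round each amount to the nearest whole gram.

dried chickpeas: 30 g; diced carrots: 24 g; diced tomatoes: 135 g

Scaling factor: 3/5 = 0.6.
dried chickpeas: 0.25 cup × 3/5 × 200 g/cup = 30 g
diced carrots: 5 tbsp × 3/5 ÷ 16 tbsp/cup × 128 g/cup = 24 g
diced tomatoes: (1 cup + 4 tbsp = 1.25 cup) × 3/5 × 180 g/cup = 135 g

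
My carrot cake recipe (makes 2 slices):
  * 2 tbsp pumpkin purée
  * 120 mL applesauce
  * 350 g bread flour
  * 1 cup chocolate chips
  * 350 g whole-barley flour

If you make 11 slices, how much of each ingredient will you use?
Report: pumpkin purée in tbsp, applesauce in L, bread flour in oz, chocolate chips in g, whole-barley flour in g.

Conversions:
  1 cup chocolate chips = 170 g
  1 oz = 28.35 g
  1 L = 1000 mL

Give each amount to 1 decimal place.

Scaling factor: 11/2 = 5.5.
pumpkin purée: 2 tbsp × 11/2 = 11.0 tbsp
applesauce: 120 mL × 11/2 ÷ 1000 mL/L ≈ 0.7 L
bread flour: 350 g × 11/2 ÷ 28.35 g/oz ≈ 67.9 oz
chocolate chips: 1 cup × 11/2 × 170 g/cup = 935.0 g
whole-barley flour: 350 g × 11/2 = 1925.0 g

pumpkin purée: 11.0 tbsp; applesauce: 0.7 L; bread flour: 67.9 oz; chocolate chips: 935.0 g; whole-barley flour: 1925.0 g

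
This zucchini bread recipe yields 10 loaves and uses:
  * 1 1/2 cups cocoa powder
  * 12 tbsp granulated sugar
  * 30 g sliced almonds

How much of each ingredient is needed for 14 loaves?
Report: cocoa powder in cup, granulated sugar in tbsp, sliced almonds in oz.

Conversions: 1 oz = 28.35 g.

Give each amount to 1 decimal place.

cocoa powder: 2.1 cup; granulated sugar: 16.8 tbsp; sliced almonds: 1.5 oz

Scaling factor: 14/10 = 7/5 = 1.4.
cocoa powder: 1.5 cup × 7/5 = 2.1 cup
granulated sugar: 12 tbsp × 7/5 = 16.8 tbsp
sliced almonds: 30 g × 7/5 ÷ 28.35 g/oz ≈ 1.5 oz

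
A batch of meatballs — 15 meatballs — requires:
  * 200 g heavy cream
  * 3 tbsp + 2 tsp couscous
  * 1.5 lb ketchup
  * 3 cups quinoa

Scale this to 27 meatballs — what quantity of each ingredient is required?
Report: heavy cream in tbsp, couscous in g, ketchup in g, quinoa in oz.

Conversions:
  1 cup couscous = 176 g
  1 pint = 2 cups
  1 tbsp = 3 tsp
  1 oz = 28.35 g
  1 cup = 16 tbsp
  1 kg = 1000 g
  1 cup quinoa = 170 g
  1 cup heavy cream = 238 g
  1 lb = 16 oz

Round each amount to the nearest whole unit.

heavy cream: 24 tbsp; couscous: 73 g; ketchup: 1225 g; quinoa: 32 oz

Scaling factor: 27/15 = 9/5 = 1.8.
heavy cream: 200 g × 9/5 ÷ 238 g/cup × 16 tbsp/cup ≈ 24 tbsp
couscous: (3 tbsp + 2 tsp = 11/3 tbsp) × 9/5 ÷ 16 tbsp/cup × 176 g/cup ≈ 73 g
ketchup: 1.5 lb × 9/5 × 16 oz/lb × 28.35 g/oz ≈ 1225 g
quinoa: 3 cup × 9/5 × 170 g/cup ÷ 28.35 g/oz ≈ 32 oz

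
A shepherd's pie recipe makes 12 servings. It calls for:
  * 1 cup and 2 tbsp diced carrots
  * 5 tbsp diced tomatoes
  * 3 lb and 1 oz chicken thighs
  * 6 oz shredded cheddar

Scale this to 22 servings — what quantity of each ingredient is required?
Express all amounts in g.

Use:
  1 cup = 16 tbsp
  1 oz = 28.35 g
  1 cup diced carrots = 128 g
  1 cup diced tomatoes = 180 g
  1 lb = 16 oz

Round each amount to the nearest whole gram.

Scaling factor: 22/12 = 11/6.
diced carrots: (1 cup + 2 tbsp = 1.125 cup) × 11/6 × 128 g/cup = 264 g
diced tomatoes: 5 tbsp × 11/6 ÷ 16 tbsp/cup × 180 g/cup ≈ 103 g
chicken thighs: (3 lb + 1 oz = 3.0625 lb) × 11/6 × 16 oz/lb × 28.35 g/oz ≈ 2547 g
shredded cheddar: 6 oz × 11/6 × 28.35 g/oz ≈ 312 g

diced carrots: 264 g; diced tomatoes: 103 g; chicken thighs: 2547 g; shredded cheddar: 312 g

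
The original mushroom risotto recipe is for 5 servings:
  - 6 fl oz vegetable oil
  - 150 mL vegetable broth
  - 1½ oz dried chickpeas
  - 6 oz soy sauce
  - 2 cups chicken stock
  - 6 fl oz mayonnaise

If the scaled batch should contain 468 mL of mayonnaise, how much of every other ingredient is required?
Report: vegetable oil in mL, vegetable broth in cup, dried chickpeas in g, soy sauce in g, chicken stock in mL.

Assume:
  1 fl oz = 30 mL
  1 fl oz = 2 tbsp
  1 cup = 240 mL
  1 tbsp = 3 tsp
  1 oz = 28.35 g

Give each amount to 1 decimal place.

The original recipe has 180 mL of mayonnaise, so the scaling factor is 468 ÷ 180 = 13/5 = 2.6.
vegetable oil: 6 fl oz × 13/5 × 30 mL/fl oz = 468.0 mL
vegetable broth: 150 mL × 13/5 ÷ 240 mL/cup ≈ 1.6 cup
dried chickpeas: 1.5 oz × 13/5 × 28.35 g/oz ≈ 110.6 g
soy sauce: 6 oz × 13/5 × 28.35 g/oz ≈ 442.3 g
chicken stock: 2 cup × 13/5 × 240 mL/cup = 1248.0 mL

vegetable oil: 468.0 mL; vegetable broth: 1.6 cup; dried chickpeas: 110.6 g; soy sauce: 442.3 g; chicken stock: 1248.0 mL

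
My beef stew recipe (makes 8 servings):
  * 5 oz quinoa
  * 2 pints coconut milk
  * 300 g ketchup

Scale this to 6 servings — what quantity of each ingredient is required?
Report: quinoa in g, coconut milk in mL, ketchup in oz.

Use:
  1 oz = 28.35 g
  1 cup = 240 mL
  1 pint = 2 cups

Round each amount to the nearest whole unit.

Scaling factor: 6/8 = 3/4 = 0.75.
quinoa: 5 oz × 3/4 × 28.35 g/oz ≈ 106 g
coconut milk: 2 pint × 3/4 × 2 cup/pint × 240 mL/cup = 720 mL
ketchup: 300 g × 3/4 ÷ 28.35 g/oz ≈ 8 oz

quinoa: 106 g; coconut milk: 720 mL; ketchup: 8 oz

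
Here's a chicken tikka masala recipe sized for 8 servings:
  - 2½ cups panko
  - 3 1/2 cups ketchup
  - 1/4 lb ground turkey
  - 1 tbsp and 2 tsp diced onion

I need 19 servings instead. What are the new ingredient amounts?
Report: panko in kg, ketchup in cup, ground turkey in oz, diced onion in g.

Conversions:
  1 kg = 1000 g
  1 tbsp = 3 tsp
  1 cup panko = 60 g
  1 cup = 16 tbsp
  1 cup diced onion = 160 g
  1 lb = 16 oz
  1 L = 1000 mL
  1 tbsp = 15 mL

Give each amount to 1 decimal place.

Scaling factor: 19/8 = 2.375.
panko: 2.5 cup × 19/8 × 60 g/cup ÷ 1000 g/kg ≈ 0.4 kg
ketchup: 3.5 cup × 19/8 ≈ 8.3 cup
ground turkey: 0.25 lb × 19/8 × 16 oz/lb = 9.5 oz
diced onion: (1 tbsp + 2 tsp = 5/3 tbsp) × 19/8 ÷ 16 tbsp/cup × 160 g/cup ≈ 39.6 g

panko: 0.4 kg; ketchup: 8.3 cup; ground turkey: 9.5 oz; diced onion: 39.6 g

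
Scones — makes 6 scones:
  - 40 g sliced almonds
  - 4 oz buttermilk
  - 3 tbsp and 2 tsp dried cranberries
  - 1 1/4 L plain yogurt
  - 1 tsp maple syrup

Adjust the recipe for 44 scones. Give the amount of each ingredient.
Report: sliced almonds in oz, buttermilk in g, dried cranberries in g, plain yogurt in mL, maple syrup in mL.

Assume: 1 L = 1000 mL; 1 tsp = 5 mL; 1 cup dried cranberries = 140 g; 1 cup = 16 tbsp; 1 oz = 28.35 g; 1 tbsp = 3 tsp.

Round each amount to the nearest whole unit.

sliced almonds: 10 oz; buttermilk: 832 g; dried cranberries: 235 g; plain yogurt: 9167 mL; maple syrup: 37 mL

Scaling factor: 44/6 = 22/3.
sliced almonds: 40 g × 22/3 ÷ 28.35 g/oz ≈ 10 oz
buttermilk: 4 oz × 22/3 × 28.35 g/oz ≈ 832 g
dried cranberries: (3 tbsp + 2 tsp = 11/3 tbsp) × 22/3 ÷ 16 tbsp/cup × 140 g/cup ≈ 235 g
plain yogurt: 1.25 L × 22/3 × 1000 mL/L ≈ 9167 mL
maple syrup: 1 tsp × 22/3 × 5 mL/tsp ≈ 37 mL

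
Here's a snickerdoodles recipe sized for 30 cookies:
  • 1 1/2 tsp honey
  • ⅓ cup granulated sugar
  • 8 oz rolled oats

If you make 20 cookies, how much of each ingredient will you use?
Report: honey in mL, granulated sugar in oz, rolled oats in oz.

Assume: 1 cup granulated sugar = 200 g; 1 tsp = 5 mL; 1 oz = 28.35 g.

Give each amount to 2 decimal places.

Scaling factor: 20/30 = 2/3.
honey: 1.5 tsp × 2/3 × 5 mL/tsp = 5.00 mL
granulated sugar: 1/3 cup × 2/3 × 200 g/cup ÷ 28.35 g/oz ≈ 1.57 oz
rolled oats: 8 oz × 2/3 ≈ 5.33 oz

honey: 5.00 mL; granulated sugar: 1.57 oz; rolled oats: 5.33 oz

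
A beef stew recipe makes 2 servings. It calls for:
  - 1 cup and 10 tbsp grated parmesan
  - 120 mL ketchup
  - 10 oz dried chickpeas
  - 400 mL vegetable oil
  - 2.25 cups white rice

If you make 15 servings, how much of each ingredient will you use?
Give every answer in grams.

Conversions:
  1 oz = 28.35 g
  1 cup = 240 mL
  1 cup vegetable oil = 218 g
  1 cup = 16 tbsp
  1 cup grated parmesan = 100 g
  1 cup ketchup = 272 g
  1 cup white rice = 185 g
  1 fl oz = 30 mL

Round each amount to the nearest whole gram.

Scaling factor: 15/2 = 7.5.
grated parmesan: (1 cup + 10 tbsp = 1.625 cup) × 15/2 × 100 g/cup ≈ 1219 g
ketchup: 120 mL × 15/2 ÷ 240 mL/cup × 272 g/cup = 1020 g
dried chickpeas: 10 oz × 15/2 × 28.35 g/oz ≈ 2126 g
vegetable oil: 400 mL × 15/2 ÷ 240 mL/cup × 218 g/cup = 2725 g
white rice: 2.25 cup × 15/2 × 185 g/cup ≈ 3122 g

grated parmesan: 1219 g; ketchup: 1020 g; dried chickpeas: 2126 g; vegetable oil: 2725 g; white rice: 3122 g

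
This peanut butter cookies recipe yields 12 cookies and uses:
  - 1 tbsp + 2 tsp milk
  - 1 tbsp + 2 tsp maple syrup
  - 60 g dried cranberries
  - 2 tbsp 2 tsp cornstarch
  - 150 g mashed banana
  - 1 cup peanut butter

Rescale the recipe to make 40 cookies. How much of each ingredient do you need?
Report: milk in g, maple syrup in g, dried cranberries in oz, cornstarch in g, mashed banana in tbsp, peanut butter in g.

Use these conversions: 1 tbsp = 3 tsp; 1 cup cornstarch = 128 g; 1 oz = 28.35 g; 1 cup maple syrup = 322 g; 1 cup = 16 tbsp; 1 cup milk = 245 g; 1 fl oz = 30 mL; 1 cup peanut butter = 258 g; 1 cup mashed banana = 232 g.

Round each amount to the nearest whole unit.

milk: 85 g; maple syrup: 112 g; dried cranberries: 7 oz; cornstarch: 71 g; mashed banana: 34 tbsp; peanut butter: 860 g

Scaling factor: 40/12 = 10/3.
milk: (1 tbsp + 2 tsp = 5/3 tbsp) × 10/3 ÷ 16 tbsp/cup × 245 g/cup ≈ 85 g
maple syrup: (1 tbsp + 2 tsp = 5/3 tbsp) × 10/3 ÷ 16 tbsp/cup × 322 g/cup ≈ 112 g
dried cranberries: 60 g × 10/3 ÷ 28.35 g/oz ≈ 7 oz
cornstarch: (2 tbsp + 2 tsp = 8/3 tbsp) × 10/3 ÷ 16 tbsp/cup × 128 g/cup ≈ 71 g
mashed banana: 150 g × 10/3 ÷ 232 g/cup × 16 tbsp/cup ≈ 34 tbsp
peanut butter: 1 cup × 10/3 × 258 g/cup = 860 g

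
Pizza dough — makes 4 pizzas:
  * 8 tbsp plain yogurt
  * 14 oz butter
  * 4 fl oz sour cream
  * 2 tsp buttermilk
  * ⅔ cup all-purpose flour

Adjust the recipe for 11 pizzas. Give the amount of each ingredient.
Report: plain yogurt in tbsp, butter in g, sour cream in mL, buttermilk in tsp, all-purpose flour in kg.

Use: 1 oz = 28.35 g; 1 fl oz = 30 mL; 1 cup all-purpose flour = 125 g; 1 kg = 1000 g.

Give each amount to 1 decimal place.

plain yogurt: 22.0 tbsp; butter: 1091.5 g; sour cream: 330.0 mL; buttermilk: 5.5 tsp; all-purpose flour: 0.2 kg

Scaling factor: 11/4 = 2.75.
plain yogurt: 8 tbsp × 11/4 = 22.0 tbsp
butter: 14 oz × 11/4 × 28.35 g/oz ≈ 1091.5 g
sour cream: 4 fl oz × 11/4 × 30 mL/fl oz = 330.0 mL
buttermilk: 2 tsp × 11/4 = 5.5 tsp
all-purpose flour: 2/3 cup × 11/4 × 125 g/cup ÷ 1000 g/kg ≈ 0.2 kg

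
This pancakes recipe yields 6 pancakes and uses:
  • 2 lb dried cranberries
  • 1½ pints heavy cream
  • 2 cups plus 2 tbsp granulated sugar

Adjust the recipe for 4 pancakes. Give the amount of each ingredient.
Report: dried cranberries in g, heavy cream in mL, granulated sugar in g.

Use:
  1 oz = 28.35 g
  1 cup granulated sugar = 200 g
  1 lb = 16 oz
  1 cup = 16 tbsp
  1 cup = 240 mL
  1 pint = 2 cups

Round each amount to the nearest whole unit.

dried cranberries: 605 g; heavy cream: 480 mL; granulated sugar: 283 g

Scaling factor: 4/6 = 2/3.
dried cranberries: 2 lb × 2/3 × 16 oz/lb × 28.35 g/oz ≈ 605 g
heavy cream: 1.5 pint × 2/3 × 2 cup/pint × 240 mL/cup = 480 mL
granulated sugar: (2 cup + 2 tbsp = 2.125 cup) × 2/3 × 200 g/cup ≈ 283 g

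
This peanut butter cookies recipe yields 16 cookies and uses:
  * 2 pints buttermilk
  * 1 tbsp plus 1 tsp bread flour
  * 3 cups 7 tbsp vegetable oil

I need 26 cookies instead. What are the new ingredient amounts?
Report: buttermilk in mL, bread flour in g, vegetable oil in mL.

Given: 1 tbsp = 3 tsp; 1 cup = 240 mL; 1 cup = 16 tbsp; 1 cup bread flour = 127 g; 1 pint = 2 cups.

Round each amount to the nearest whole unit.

buttermilk: 1560 mL; bread flour: 17 g; vegetable oil: 1341 mL

Scaling factor: 26/16 = 13/8 = 1.625.
buttermilk: 2 pint × 13/8 × 2 cup/pint × 240 mL/cup = 1560 mL
bread flour: (1 tbsp + 1 tsp = 4/3 tbsp) × 13/8 ÷ 16 tbsp/cup × 127 g/cup ≈ 17 g
vegetable oil: (3 cup + 7 tbsp = 3.4375 cup) × 13/8 × 240 mL/cup ≈ 1341 mL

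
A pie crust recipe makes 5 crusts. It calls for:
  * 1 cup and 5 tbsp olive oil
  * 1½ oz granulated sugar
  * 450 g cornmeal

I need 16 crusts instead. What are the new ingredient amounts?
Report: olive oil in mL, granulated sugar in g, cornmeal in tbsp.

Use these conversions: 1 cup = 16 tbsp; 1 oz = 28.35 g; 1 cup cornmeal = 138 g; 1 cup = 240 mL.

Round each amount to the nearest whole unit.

olive oil: 1008 mL; granulated sugar: 136 g; cornmeal: 167 tbsp

Scaling factor: 16/5 = 3.2.
olive oil: (1 cup + 5 tbsp = 1.3125 cup) × 16/5 × 240 mL/cup = 1008 mL
granulated sugar: 1.5 oz × 16/5 × 28.35 g/oz ≈ 136 g
cornmeal: 450 g × 16/5 ÷ 138 g/cup × 16 tbsp/cup ≈ 167 tbsp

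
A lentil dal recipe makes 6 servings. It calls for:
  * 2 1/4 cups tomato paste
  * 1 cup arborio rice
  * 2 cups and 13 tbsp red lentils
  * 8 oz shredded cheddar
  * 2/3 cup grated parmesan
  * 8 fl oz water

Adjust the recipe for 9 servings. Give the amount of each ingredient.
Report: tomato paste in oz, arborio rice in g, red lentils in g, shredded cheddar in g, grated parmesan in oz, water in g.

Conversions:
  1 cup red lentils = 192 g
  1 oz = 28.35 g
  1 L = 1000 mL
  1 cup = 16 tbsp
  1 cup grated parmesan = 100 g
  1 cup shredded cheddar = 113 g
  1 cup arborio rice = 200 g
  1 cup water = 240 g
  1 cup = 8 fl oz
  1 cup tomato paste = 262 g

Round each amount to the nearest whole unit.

Scaling factor: 9/6 = 3/2 = 1.5.
tomato paste: 2.25 cup × 3/2 × 262 g/cup ÷ 28.35 g/oz ≈ 31 oz
arborio rice: 1 cup × 3/2 × 200 g/cup = 300 g
red lentils: (2 cup + 13 tbsp = 2.8125 cup) × 3/2 × 192 g/cup = 810 g
shredded cheddar: 8 oz × 3/2 × 28.35 g/oz ≈ 340 g
grated parmesan: 2/3 cup × 3/2 × 100 g/cup ÷ 28.35 g/oz ≈ 4 oz
water: 8 fl oz × 3/2 ÷ 8 fl oz/cup × 240 g/cup = 360 g

tomato paste: 31 oz; arborio rice: 300 g; red lentils: 810 g; shredded cheddar: 340 g; grated parmesan: 4 oz; water: 360 g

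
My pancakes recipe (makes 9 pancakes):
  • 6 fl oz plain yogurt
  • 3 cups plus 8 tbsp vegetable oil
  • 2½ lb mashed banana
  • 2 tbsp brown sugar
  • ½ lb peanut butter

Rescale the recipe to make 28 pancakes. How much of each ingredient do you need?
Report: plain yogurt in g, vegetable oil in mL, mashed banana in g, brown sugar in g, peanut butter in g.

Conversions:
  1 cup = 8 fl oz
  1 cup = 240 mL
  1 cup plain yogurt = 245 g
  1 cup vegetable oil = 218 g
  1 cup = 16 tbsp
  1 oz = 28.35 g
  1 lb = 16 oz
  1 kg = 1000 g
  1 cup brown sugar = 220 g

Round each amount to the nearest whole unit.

plain yogurt: 572 g; vegetable oil: 2613 mL; mashed banana: 3528 g; brown sugar: 86 g; peanut butter: 706 g

Scaling factor: 28/9.
plain yogurt: 6 fl oz × 28/9 ÷ 8 fl oz/cup × 245 g/cup ≈ 572 g
vegetable oil: (3 cup + 8 tbsp = 3.5 cup) × 28/9 × 240 mL/cup ≈ 2613 mL
mashed banana: 2.5 lb × 28/9 × 16 oz/lb × 28.35 g/oz = 3528 g
brown sugar: 2 tbsp × 28/9 ÷ 16 tbsp/cup × 220 g/cup ≈ 86 g
peanut butter: 0.5 lb × 28/9 × 16 oz/lb × 28.35 g/oz ≈ 706 g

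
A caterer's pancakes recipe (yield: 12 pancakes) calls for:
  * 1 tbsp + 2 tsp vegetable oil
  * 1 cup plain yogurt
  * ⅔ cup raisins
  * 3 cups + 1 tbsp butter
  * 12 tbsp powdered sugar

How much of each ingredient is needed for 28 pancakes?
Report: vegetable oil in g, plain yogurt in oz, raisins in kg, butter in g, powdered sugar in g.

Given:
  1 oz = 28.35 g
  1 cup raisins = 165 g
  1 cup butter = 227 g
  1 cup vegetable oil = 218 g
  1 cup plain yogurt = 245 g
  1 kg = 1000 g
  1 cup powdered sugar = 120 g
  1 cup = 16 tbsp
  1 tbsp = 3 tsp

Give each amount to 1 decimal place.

vegetable oil: 53.0 g; plain yogurt: 20.2 oz; raisins: 0.3 kg; butter: 1622.1 g; powdered sugar: 210.0 g

Scaling factor: 28/12 = 7/3.
vegetable oil: (1 tbsp + 2 tsp = 5/3 tbsp) × 7/3 ÷ 16 tbsp/cup × 218 g/cup ≈ 53.0 g
plain yogurt: 1 cup × 7/3 × 245 g/cup ÷ 28.35 g/oz ≈ 20.2 oz
raisins: 2/3 cup × 7/3 × 165 g/cup ÷ 1000 g/kg ≈ 0.3 kg
butter: (3 cup + 1 tbsp = 3.0625 cup) × 7/3 × 227 g/cup ≈ 1622.1 g
powdered sugar: 12 tbsp × 7/3 ÷ 16 tbsp/cup × 120 g/cup = 210.0 g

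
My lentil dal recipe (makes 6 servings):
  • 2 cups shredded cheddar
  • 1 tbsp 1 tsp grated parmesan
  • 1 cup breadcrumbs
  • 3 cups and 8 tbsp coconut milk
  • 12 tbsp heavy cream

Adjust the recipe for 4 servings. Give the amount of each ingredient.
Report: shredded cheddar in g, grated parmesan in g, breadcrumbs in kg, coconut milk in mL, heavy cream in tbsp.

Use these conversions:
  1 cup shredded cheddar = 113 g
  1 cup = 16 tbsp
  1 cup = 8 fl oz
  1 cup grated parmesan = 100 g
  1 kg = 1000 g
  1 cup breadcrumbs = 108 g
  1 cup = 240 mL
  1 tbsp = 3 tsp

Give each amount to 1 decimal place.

Scaling factor: 4/6 = 2/3.
shredded cheddar: 2 cup × 2/3 × 113 g/cup ≈ 150.7 g
grated parmesan: (1 tbsp + 1 tsp = 4/3 tbsp) × 2/3 ÷ 16 tbsp/cup × 100 g/cup ≈ 5.6 g
breadcrumbs: 1 cup × 2/3 × 108 g/cup ÷ 1000 g/kg ≈ 0.1 kg
coconut milk: (3 cup + 8 tbsp = 3.5 cup) × 2/3 × 240 mL/cup = 560.0 mL
heavy cream: 12 tbsp × 2/3 = 8.0 tbsp

shredded cheddar: 150.7 g; grated parmesan: 5.6 g; breadcrumbs: 0.1 kg; coconut milk: 560.0 mL; heavy cream: 8.0 tbsp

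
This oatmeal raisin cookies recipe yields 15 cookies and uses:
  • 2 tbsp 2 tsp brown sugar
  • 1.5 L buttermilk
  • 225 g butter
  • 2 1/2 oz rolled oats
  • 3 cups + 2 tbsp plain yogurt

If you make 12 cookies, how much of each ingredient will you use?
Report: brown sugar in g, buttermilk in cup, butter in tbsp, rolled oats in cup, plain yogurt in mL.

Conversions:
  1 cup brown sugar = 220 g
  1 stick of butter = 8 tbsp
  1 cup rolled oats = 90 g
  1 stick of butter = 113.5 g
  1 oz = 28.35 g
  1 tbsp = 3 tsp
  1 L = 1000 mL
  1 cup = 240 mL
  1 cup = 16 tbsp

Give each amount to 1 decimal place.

brown sugar: 29.3 g; buttermilk: 5.0 cup; butter: 12.7 tbsp; rolled oats: 0.6 cup; plain yogurt: 600.0 mL

Scaling factor: 12/15 = 4/5 = 0.8.
brown sugar: (2 tbsp + 2 tsp = 8/3 tbsp) × 4/5 ÷ 16 tbsp/cup × 220 g/cup ≈ 29.3 g
buttermilk: 1.5 L × 4/5 × 1000 mL/L ÷ 240 mL/cup = 5.0 cup
butter: 225 g × 4/5 ÷ 113.5 g/stick × 8 tbsp/stick ≈ 12.7 tbsp
rolled oats: 2.5 oz × 4/5 × 28.35 g/oz ÷ 90 g/cup ≈ 0.6 cup
plain yogurt: (3 cup + 2 tbsp = 3.125 cup) × 4/5 × 240 mL/cup = 600.0 mL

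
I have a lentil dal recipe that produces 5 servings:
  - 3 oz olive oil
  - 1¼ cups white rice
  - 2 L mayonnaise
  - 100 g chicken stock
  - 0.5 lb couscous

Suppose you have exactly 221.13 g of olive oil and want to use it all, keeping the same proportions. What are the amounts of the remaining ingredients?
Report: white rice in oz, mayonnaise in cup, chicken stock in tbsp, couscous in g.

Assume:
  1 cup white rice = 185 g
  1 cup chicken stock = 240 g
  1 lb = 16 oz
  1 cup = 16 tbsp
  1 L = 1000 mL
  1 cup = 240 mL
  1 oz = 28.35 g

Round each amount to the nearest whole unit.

The original recipe has 85.05 g of olive oil, so the scaling factor is 221.13 ÷ 85.05 = 13/5 = 2.6.
white rice: 1.25 cup × 13/5 × 185 g/cup ÷ 28.35 g/oz ≈ 21 oz
mayonnaise: 2 L × 13/5 × 1000 mL/L ÷ 240 mL/cup ≈ 22 cup
chicken stock: 100 g × 13/5 ÷ 240 g/cup × 16 tbsp/cup ≈ 17 tbsp
couscous: 0.5 lb × 13/5 × 16 oz/lb × 28.35 g/oz ≈ 590 g

white rice: 21 oz; mayonnaise: 22 cup; chicken stock: 17 tbsp; couscous: 590 g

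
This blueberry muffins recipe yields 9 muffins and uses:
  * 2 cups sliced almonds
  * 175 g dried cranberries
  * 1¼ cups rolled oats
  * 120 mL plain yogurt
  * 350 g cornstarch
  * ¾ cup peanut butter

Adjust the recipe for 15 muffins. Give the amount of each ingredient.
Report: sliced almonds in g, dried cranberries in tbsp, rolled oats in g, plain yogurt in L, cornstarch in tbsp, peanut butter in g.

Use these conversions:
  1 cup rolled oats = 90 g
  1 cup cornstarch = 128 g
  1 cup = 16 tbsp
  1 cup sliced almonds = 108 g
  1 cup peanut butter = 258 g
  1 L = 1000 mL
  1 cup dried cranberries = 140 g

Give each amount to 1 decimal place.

Scaling factor: 15/9 = 5/3.
sliced almonds: 2 cup × 5/3 × 108 g/cup = 360.0 g
dried cranberries: 175 g × 5/3 ÷ 140 g/cup × 16 tbsp/cup ≈ 33.3 tbsp
rolled oats: 1.25 cup × 5/3 × 90 g/cup = 187.5 g
plain yogurt: 120 mL × 5/3 ÷ 1000 mL/L = 0.2 L
cornstarch: 350 g × 5/3 ÷ 128 g/cup × 16 tbsp/cup ≈ 72.9 tbsp
peanut butter: 0.75 cup × 5/3 × 258 g/cup = 322.5 g

sliced almonds: 360.0 g; dried cranberries: 33.3 tbsp; rolled oats: 187.5 g; plain yogurt: 0.2 L; cornstarch: 72.9 tbsp; peanut butter: 322.5 g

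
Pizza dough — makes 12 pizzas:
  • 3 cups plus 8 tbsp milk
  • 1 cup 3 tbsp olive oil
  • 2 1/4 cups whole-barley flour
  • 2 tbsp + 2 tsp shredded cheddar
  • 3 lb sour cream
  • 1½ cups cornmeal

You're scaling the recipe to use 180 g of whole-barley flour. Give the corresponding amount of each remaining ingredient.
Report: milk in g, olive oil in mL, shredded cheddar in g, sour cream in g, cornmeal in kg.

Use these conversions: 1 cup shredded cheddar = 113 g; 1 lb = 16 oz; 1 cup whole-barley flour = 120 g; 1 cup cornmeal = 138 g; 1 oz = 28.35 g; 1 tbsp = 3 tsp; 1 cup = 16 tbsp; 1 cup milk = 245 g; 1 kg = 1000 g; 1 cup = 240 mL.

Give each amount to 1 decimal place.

The original recipe has 270 g of whole-barley flour, so the scaling factor is 180 ÷ 270 = 2/3.
milk: (3 cup + 8 tbsp = 3.5 cup) × 2/3 × 245 g/cup ≈ 571.7 g
olive oil: (1 cup + 3 tbsp = 1.1875 cup) × 2/3 × 240 mL/cup = 190.0 mL
shredded cheddar: (2 tbsp + 2 tsp = 8/3 tbsp) × 2/3 ÷ 16 tbsp/cup × 113 g/cup ≈ 12.6 g
sour cream: 3 lb × 2/3 × 16 oz/lb × 28.35 g/oz = 907.2 g
cornmeal: 1.5 cup × 2/3 × 138 g/cup ÷ 1000 g/kg ≈ 0.1 kg

milk: 571.7 g; olive oil: 190.0 mL; shredded cheddar: 12.6 g; sour cream: 907.2 g; cornmeal: 0.1 kg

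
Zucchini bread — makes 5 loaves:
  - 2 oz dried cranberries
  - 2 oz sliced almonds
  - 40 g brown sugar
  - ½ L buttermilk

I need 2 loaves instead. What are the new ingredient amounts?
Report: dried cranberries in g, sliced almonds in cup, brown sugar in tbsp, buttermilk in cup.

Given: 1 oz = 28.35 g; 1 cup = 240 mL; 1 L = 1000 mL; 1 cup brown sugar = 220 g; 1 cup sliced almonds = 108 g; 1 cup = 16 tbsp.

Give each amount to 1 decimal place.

Scaling factor: 2/5 = 0.4.
dried cranberries: 2 oz × 2/5 × 28.35 g/oz ≈ 22.7 g
sliced almonds: 2 oz × 2/5 × 28.35 g/oz ÷ 108 g/cup ≈ 0.2 cup
brown sugar: 40 g × 2/5 ÷ 220 g/cup × 16 tbsp/cup ≈ 1.2 tbsp
buttermilk: 0.5 L × 2/5 × 1000 mL/L ÷ 240 mL/cup ≈ 0.8 cup

dried cranberries: 22.7 g; sliced almonds: 0.2 cup; brown sugar: 1.2 tbsp; buttermilk: 0.8 cup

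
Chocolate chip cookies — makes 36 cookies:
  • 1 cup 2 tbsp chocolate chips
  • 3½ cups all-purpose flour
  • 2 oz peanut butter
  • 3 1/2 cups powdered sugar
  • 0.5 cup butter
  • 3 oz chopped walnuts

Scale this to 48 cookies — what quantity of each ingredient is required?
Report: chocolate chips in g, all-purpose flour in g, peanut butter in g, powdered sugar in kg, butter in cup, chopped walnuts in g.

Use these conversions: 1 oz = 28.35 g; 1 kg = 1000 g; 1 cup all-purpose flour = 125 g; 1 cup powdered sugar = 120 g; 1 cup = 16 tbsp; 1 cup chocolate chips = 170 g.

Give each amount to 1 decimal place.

chocolate chips: 255.0 g; all-purpose flour: 583.3 g; peanut butter: 75.6 g; powdered sugar: 0.6 kg; butter: 0.7 cup; chopped walnuts: 113.4 g

Scaling factor: 48/36 = 4/3.
chocolate chips: (1 cup + 2 tbsp = 1.125 cup) × 4/3 × 170 g/cup = 255.0 g
all-purpose flour: 3.5 cup × 4/3 × 125 g/cup ≈ 583.3 g
peanut butter: 2 oz × 4/3 × 28.35 g/oz = 75.6 g
powdered sugar: 3.5 cup × 4/3 × 120 g/cup ÷ 1000 g/kg ≈ 0.6 kg
butter: 0.5 cup × 4/3 ≈ 0.7 cup
chopped walnuts: 3 oz × 4/3 × 28.35 g/oz = 113.4 g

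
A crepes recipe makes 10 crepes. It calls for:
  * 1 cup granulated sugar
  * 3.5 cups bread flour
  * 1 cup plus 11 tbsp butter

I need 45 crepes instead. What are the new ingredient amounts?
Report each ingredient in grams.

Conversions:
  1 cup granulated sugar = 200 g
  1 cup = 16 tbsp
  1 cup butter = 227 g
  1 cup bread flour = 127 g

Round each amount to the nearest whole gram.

Scaling factor: 45/10 = 9/2 = 4.5.
granulated sugar: 1 cup × 9/2 × 200 g/cup = 900 g
bread flour: 3.5 cup × 9/2 × 127 g/cup ≈ 2000 g
butter: (1 cup + 11 tbsp = 1.6875 cup) × 9/2 × 227 g/cup ≈ 1724 g

granulated sugar: 900 g; bread flour: 2000 g; butter: 1724 g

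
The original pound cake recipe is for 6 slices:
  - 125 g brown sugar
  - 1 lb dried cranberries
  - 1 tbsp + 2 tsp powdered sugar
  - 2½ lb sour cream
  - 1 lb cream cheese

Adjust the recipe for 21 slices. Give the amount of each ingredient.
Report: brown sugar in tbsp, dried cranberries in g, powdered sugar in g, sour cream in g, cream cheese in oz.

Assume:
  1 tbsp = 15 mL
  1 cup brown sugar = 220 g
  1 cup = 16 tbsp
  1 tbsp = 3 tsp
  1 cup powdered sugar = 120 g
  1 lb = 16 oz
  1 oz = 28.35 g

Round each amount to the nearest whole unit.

Scaling factor: 21/6 = 7/2 = 3.5.
brown sugar: 125 g × 7/2 ÷ 220 g/cup × 16 tbsp/cup ≈ 32 tbsp
dried cranberries: 1 lb × 7/2 × 16 oz/lb × 28.35 g/oz ≈ 1588 g
powdered sugar: (1 tbsp + 2 tsp = 5/3 tbsp) × 7/2 ÷ 16 tbsp/cup × 120 g/cup ≈ 44 g
sour cream: 2.5 lb × 7/2 × 16 oz/lb × 28.35 g/oz = 3969 g
cream cheese: 1 lb × 7/2 × 16 oz/lb = 56 oz

brown sugar: 32 tbsp; dried cranberries: 1588 g; powdered sugar: 44 g; sour cream: 3969 g; cream cheese: 56 oz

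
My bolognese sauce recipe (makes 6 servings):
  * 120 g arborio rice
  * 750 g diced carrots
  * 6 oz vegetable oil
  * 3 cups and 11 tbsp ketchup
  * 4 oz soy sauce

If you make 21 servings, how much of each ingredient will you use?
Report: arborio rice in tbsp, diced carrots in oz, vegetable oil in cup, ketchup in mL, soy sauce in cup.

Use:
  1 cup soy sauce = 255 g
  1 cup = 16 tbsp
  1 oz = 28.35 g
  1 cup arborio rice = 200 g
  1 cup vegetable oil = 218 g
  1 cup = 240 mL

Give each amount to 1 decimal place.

arborio rice: 33.6 tbsp; diced carrots: 92.6 oz; vegetable oil: 2.7 cup; ketchup: 3097.5 mL; soy sauce: 1.6 cup

Scaling factor: 21/6 = 7/2 = 3.5.
arborio rice: 120 g × 7/2 ÷ 200 g/cup × 16 tbsp/cup = 33.6 tbsp
diced carrots: 750 g × 7/2 ÷ 28.35 g/oz ≈ 92.6 oz
vegetable oil: 6 oz × 7/2 × 28.35 g/oz ÷ 218 g/cup ≈ 2.7 cup
ketchup: (3 cup + 11 tbsp = 3.6875 cup) × 7/2 × 240 mL/cup = 3097.5 mL
soy sauce: 4 oz × 7/2 × 28.35 g/oz ÷ 255 g/cup ≈ 1.6 cup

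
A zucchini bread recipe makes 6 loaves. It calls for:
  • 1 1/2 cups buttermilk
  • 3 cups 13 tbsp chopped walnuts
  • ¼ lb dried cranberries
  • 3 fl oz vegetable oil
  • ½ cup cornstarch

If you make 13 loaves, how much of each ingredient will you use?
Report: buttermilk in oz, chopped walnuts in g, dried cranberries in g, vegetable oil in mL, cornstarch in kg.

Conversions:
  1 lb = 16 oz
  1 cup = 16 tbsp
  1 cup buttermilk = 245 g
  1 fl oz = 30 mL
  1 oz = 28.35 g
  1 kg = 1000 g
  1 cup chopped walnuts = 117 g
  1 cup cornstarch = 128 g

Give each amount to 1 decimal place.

Scaling factor: 13/6.
buttermilk: 1.5 cup × 13/6 × 245 g/cup ÷ 28.35 g/oz ≈ 28.1 oz
chopped walnuts: (3 cup + 13 tbsp = 3.8125 cup) × 13/6 × 117 g/cup ≈ 966.5 g
dried cranberries: 0.25 lb × 13/6 × 16 oz/lb × 28.35 g/oz = 245.7 g
vegetable oil: 3 fl oz × 13/6 × 30 mL/fl oz = 195.0 mL
cornstarch: 0.5 cup × 13/6 × 128 g/cup ÷ 1000 g/kg ≈ 0.1 kg

buttermilk: 28.1 oz; chopped walnuts: 966.5 g; dried cranberries: 245.7 g; vegetable oil: 195.0 mL; cornstarch: 0.1 kg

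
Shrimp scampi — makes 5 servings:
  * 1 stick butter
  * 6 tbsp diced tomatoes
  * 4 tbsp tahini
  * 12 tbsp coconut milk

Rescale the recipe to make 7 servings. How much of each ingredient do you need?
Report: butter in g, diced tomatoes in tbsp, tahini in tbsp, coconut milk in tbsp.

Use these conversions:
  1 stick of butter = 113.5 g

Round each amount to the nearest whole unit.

Scaling factor: 7/5 = 1.4.
butter: 1 stick × 7/5 × 113.5 g/stick ≈ 159 g
diced tomatoes: 6 tbsp × 7/5 ≈ 8 tbsp
tahini: 4 tbsp × 7/5 ≈ 6 tbsp
coconut milk: 12 tbsp × 7/5 ≈ 17 tbsp

butter: 159 g; diced tomatoes: 8 tbsp; tahini: 6 tbsp; coconut milk: 17 tbsp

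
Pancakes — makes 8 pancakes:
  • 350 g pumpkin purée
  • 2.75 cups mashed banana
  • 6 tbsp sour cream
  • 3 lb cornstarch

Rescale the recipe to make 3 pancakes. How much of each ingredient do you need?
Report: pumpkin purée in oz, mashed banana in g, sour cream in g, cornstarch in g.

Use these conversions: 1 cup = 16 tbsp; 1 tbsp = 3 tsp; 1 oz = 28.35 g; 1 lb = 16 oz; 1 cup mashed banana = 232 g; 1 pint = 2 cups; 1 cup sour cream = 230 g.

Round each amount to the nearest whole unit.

pumpkin purée: 5 oz; mashed banana: 239 g; sour cream: 32 g; cornstarch: 510 g

Scaling factor: 3/8 = 0.375.
pumpkin purée: 350 g × 3/8 ÷ 28.35 g/oz ≈ 5 oz
mashed banana: 2.75 cup × 3/8 × 232 g/cup ≈ 239 g
sour cream: 6 tbsp × 3/8 ÷ 16 tbsp/cup × 230 g/cup ≈ 32 g
cornstarch: 3 lb × 3/8 × 16 oz/lb × 28.35 g/oz ≈ 510 g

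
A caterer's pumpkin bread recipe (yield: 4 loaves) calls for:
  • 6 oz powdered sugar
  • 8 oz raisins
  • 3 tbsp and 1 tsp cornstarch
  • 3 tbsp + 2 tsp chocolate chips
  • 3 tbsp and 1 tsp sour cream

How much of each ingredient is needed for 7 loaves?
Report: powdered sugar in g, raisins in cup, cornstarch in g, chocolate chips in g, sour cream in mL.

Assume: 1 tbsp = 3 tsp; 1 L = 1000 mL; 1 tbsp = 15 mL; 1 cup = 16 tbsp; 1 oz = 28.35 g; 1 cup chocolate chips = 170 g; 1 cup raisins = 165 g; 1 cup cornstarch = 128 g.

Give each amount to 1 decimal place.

powdered sugar: 297.7 g; raisins: 2.4 cup; cornstarch: 46.7 g; chocolate chips: 68.2 g; sour cream: 87.5 mL

Scaling factor: 7/4 = 1.75.
powdered sugar: 6 oz × 7/4 × 28.35 g/oz ≈ 297.7 g
raisins: 8 oz × 7/4 × 28.35 g/oz ÷ 165 g/cup ≈ 2.4 cup
cornstarch: (3 tbsp + 1 tsp = 10/3 tbsp) × 7/4 ÷ 16 tbsp/cup × 128 g/cup ≈ 46.7 g
chocolate chips: (3 tbsp + 2 tsp = 11/3 tbsp) × 7/4 ÷ 16 tbsp/cup × 170 g/cup ≈ 68.2 g
sour cream: (3 tbsp + 1 tsp = 10/3 tbsp) × 7/4 × 15 mL/tbsp = 87.5 mL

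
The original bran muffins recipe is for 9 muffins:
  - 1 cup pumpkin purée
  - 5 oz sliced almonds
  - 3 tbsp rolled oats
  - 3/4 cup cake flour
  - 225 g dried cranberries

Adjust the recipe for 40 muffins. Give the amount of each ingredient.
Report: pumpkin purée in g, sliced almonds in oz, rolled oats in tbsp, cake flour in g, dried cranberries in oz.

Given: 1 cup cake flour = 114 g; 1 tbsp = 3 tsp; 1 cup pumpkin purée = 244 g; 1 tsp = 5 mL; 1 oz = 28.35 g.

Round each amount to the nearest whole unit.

pumpkin purée: 1084 g; sliced almonds: 22 oz; rolled oats: 13 tbsp; cake flour: 380 g; dried cranberries: 35 oz

Scaling factor: 40/9.
pumpkin purée: 1 cup × 40/9 × 244 g/cup ≈ 1084 g
sliced almonds: 5 oz × 40/9 ≈ 22 oz
rolled oats: 3 tbsp × 40/9 ≈ 13 tbsp
cake flour: 0.75 cup × 40/9 × 114 g/cup = 380 g
dried cranberries: 225 g × 40/9 ÷ 28.35 g/oz ≈ 35 oz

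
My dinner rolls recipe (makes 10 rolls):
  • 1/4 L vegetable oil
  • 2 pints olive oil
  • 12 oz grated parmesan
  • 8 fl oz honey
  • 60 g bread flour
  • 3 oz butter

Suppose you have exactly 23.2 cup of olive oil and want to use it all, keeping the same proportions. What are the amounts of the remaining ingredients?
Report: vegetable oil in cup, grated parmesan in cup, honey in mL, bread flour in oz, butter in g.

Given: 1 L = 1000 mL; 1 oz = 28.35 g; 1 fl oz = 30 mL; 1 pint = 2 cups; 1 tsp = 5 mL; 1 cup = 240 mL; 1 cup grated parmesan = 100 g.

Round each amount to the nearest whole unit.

vegetable oil: 6 cup; grated parmesan: 20 cup; honey: 1392 mL; bread flour: 12 oz; butter: 493 g

The original recipe has 4 cup of olive oil, so the scaling factor is 23.2 ÷ 4 = 29/5 = 5.8.
vegetable oil: 0.25 L × 29/5 × 1000 mL/L ÷ 240 mL/cup ≈ 6 cup
grated parmesan: 12 oz × 29/5 × 28.35 g/oz ÷ 100 g/cup ≈ 20 cup
honey: 8 fl oz × 29/5 × 30 mL/fl oz = 1392 mL
bread flour: 60 g × 29/5 ÷ 28.35 g/oz ≈ 12 oz
butter: 3 oz × 29/5 × 28.35 g/oz ≈ 493 g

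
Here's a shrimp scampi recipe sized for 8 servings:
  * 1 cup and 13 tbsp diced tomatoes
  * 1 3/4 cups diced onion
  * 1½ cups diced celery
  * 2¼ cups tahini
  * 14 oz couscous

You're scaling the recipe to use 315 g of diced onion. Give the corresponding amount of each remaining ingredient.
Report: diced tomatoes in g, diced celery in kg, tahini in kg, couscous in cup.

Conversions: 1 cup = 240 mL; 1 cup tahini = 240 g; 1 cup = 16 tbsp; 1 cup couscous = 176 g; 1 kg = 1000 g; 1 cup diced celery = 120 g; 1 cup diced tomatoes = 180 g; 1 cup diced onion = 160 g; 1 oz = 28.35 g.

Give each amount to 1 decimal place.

diced tomatoes: 367.0 g; diced celery: 0.2 kg; tahini: 0.6 kg; couscous: 2.5 cup

The original recipe has 280 g of diced onion, so the scaling factor is 315 ÷ 280 = 9/8 = 1.125.
diced tomatoes: (1 cup + 13 tbsp = 1.8125 cup) × 9/8 × 180 g/cup ≈ 367.0 g
diced celery: 1.5 cup × 9/8 × 120 g/cup ÷ 1000 g/kg ≈ 0.2 kg
tahini: 2.25 cup × 9/8 × 240 g/cup ÷ 1000 g/kg ≈ 0.6 kg
couscous: 14 oz × 9/8 × 28.35 g/oz ÷ 176 g/cup ≈ 2.5 cup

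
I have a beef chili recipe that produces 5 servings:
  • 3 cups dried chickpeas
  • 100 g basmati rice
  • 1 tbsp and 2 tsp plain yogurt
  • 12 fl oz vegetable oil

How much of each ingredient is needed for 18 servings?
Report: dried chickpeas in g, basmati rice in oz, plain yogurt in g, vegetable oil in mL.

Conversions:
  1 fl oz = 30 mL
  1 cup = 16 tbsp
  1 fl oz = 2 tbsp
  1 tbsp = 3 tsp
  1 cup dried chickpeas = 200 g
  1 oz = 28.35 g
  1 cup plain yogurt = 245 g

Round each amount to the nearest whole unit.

dried chickpeas: 2160 g; basmati rice: 13 oz; plain yogurt: 92 g; vegetable oil: 1296 mL

Scaling factor: 18/5 = 3.6.
dried chickpeas: 3 cup × 18/5 × 200 g/cup = 2160 g
basmati rice: 100 g × 18/5 ÷ 28.35 g/oz ≈ 13 oz
plain yogurt: (1 tbsp + 2 tsp = 5/3 tbsp) × 18/5 ÷ 16 tbsp/cup × 245 g/cup ≈ 92 g
vegetable oil: 12 fl oz × 18/5 × 30 mL/fl oz = 1296 mL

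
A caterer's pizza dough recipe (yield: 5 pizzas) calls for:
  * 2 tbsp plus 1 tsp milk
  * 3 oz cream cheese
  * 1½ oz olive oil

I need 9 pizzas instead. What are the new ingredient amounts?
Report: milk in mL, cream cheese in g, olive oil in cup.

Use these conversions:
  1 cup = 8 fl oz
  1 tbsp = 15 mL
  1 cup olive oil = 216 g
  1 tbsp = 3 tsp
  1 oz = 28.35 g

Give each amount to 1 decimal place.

Scaling factor: 9/5 = 1.8.
milk: (2 tbsp + 1 tsp = 7/3 tbsp) × 9/5 × 15 mL/tbsp = 63.0 mL
cream cheese: 3 oz × 9/5 × 28.35 g/oz ≈ 153.1 g
olive oil: 1.5 oz × 9/5 × 28.35 g/oz ÷ 216 g/cup ≈ 0.4 cup

milk: 63.0 mL; cream cheese: 153.1 g; olive oil: 0.4 cup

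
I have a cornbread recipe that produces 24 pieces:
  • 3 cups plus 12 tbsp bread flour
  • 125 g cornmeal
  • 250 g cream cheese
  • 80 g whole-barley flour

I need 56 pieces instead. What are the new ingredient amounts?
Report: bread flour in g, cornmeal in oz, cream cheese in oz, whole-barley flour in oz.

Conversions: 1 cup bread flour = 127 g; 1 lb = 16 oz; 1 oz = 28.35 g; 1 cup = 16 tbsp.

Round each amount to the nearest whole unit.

bread flour: 1111 g; cornmeal: 10 oz; cream cheese: 21 oz; whole-barley flour: 7 oz

Scaling factor: 56/24 = 7/3.
bread flour: (3 cup + 12 tbsp = 3.75 cup) × 7/3 × 127 g/cup ≈ 1111 g
cornmeal: 125 g × 7/3 ÷ 28.35 g/oz ≈ 10 oz
cream cheese: 250 g × 7/3 ÷ 28.35 g/oz ≈ 21 oz
whole-barley flour: 80 g × 7/3 ÷ 28.35 g/oz ≈ 7 oz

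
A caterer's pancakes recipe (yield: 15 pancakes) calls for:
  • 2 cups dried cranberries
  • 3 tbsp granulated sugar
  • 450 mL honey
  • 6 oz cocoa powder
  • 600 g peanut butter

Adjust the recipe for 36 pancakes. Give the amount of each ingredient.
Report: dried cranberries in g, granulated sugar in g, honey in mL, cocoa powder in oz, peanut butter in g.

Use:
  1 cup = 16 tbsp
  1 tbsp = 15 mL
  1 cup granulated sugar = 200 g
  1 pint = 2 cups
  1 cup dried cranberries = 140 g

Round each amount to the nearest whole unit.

dried cranberries: 672 g; granulated sugar: 90 g; honey: 1080 mL; cocoa powder: 14 oz; peanut butter: 1440 g

Scaling factor: 36/15 = 12/5 = 2.4.
dried cranberries: 2 cup × 12/5 × 140 g/cup = 672 g
granulated sugar: 3 tbsp × 12/5 ÷ 16 tbsp/cup × 200 g/cup = 90 g
honey: 450 mL × 12/5 = 1080 mL
cocoa powder: 6 oz × 12/5 ≈ 14 oz
peanut butter: 600 g × 12/5 = 1440 g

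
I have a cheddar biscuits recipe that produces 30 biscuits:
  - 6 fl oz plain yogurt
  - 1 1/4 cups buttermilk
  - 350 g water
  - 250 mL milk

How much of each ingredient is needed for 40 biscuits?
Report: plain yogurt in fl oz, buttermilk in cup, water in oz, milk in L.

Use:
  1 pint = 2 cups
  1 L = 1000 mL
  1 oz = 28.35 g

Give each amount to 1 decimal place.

Scaling factor: 40/30 = 4/3.
plain yogurt: 6 fl oz × 4/3 = 8.0 fl oz
buttermilk: 1.25 cup × 4/3 ≈ 1.7 cup
water: 350 g × 4/3 ÷ 28.35 g/oz ≈ 16.5 oz
milk: 250 mL × 4/3 ÷ 1000 mL/L ≈ 0.3 L

plain yogurt: 8.0 fl oz; buttermilk: 1.7 cup; water: 16.5 oz; milk: 0.3 L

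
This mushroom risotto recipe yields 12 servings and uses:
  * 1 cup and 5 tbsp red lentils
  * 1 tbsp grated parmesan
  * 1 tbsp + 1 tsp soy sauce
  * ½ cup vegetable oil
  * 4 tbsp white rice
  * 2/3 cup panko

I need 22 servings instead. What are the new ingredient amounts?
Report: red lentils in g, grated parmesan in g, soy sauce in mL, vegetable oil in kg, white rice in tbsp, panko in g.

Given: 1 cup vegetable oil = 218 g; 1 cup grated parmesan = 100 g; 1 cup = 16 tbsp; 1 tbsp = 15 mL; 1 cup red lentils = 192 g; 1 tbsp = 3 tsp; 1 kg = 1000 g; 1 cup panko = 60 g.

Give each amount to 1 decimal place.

red lentils: 462.0 g; grated parmesan: 11.5 g; soy sauce: 36.7 mL; vegetable oil: 0.2 kg; white rice: 7.3 tbsp; panko: 73.3 g

Scaling factor: 22/12 = 11/6.
red lentils: (1 cup + 5 tbsp = 1.3125 cup) × 11/6 × 192 g/cup = 462.0 g
grated parmesan: 1 tbsp × 11/6 ÷ 16 tbsp/cup × 100 g/cup ≈ 11.5 g
soy sauce: (1 tbsp + 1 tsp = 4/3 tbsp) × 11/6 × 15 mL/tbsp ≈ 36.7 mL
vegetable oil: 0.5 cup × 11/6 × 218 g/cup ÷ 1000 g/kg ≈ 0.2 kg
white rice: 4 tbsp × 11/6 ≈ 7.3 tbsp
panko: 2/3 cup × 11/6 × 60 g/cup ≈ 73.3 g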